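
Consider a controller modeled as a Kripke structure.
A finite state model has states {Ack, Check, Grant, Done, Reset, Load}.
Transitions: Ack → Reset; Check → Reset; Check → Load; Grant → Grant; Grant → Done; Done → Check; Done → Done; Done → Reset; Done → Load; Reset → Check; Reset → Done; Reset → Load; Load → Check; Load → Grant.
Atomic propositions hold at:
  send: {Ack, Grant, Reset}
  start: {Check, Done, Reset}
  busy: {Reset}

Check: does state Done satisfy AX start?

Sat(AX start) = {s : every successor in {Check, Done, Reset}} = {Ack}
Done ∉ Sat(AX start) = {Ack}, so the formula does not hold at Done.

No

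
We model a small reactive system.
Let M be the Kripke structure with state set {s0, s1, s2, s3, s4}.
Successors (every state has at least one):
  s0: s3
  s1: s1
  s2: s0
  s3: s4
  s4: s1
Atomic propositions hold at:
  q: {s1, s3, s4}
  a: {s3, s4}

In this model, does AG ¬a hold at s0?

Sat(¬a) = {s0, s1, s2}
AG ¬a: greatest fixpoint, start Z0 = {s0, s1, s2}, keep only states in Sat with every successor in Z. Z1 = {s1, s2}; Z2 = {s1}; fixed.
Sat(AG ¬a) = {s1}
s0 ∉ Sat(AG ¬a) = {s1}, so the formula does not hold at s0.

No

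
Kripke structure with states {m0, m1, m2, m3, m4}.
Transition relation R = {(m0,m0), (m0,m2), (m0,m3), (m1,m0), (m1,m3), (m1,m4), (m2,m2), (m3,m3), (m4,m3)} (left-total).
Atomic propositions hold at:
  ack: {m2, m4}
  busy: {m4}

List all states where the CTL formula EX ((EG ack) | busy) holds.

{m0, m1, m2}

EG ack: greatest fixpoint, start Z0 = {m2, m4}, keep only states in Sat with some successor in Z. Z1 = {m2}; fixed.
Sat(EG ack) = {m2}
Sat((EG ack) | busy) = {m2, m4}
Sat(EX ((EG ack) | busy)) = {s : some successor in {m2, m4}} = {m0, m1, m2}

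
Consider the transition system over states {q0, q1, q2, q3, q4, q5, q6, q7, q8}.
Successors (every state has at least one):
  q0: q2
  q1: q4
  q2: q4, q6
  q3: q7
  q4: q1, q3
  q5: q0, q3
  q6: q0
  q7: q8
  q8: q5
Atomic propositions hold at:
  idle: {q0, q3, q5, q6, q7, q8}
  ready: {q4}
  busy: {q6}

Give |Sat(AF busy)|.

AF busy: least fixpoint, start Z0 = {q6}, add states with every successor in Z. Already a fixed point.
Sat(AF busy) = {q6}
|Sat(AF busy)| = |{q6}| = 1.

1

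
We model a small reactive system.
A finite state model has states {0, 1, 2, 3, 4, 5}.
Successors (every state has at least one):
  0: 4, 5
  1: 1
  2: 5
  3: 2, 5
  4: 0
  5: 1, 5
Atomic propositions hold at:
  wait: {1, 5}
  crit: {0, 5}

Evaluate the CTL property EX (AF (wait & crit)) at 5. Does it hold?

Sat(wait & crit) = {5}
AF (wait & crit): least fixpoint, start Z0 = {5}, add states with every successor in Z. Z1 = {2, 5}; Z2 = {2, 3, 5}; fixed.
Sat(AF (wait & crit)) = {2, 3, 5}
Sat(EX (AF (wait & crit))) = {s : some successor in {2, 3, 5}} = {0, 2, 3, 5}
5 ∈ Sat(EX (AF (wait & crit))) = {0, 2, 3, 5}, so the formula holds at 5.

Yes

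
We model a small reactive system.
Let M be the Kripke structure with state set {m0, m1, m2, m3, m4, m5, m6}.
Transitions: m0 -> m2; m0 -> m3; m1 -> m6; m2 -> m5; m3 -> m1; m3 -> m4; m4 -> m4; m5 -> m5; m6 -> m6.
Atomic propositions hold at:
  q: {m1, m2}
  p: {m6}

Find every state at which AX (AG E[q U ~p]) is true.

{m2, m4, m5}

Sat(~p) = {m0, m1, m2, m3, m4, m5}
E[q U ~p]: least fixpoint, start Z0 = Sat(~p) = {m0, m1, m2, m3, m4, m5}, add states in Sat(q) with some successor in Z. Already a fixed point.
Sat(E[q U ~p]) = {m0, m1, m2, m3, m4, m5}
AG E[q U ~p]: greatest fixpoint, start Z0 = {m0, m1, m2, m3, m4, m5}, keep only states in Sat with every successor in Z. Z1 = {m0, m2, m3, m4, m5}; Z2 = {m0, m2, m4, m5}; Z3 = {m2, m4, m5}; fixed.
Sat(AG E[q U ~p]) = {m2, m4, m5}
Sat(AX (AG E[q U ~p])) = {s : every successor in {m2, m4, m5}} = {m2, m4, m5}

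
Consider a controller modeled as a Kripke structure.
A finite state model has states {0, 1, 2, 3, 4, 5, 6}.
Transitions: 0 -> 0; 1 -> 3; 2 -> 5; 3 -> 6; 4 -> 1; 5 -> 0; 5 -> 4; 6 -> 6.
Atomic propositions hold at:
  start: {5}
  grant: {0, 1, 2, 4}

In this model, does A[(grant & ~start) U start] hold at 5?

Yes

Sat(~start) = {0, 1, 2, 3, 4, 6}
Sat(grant & ~start) = {0, 1, 2, 4}
A[(grant & ~start) U start]: least fixpoint, start Z0 = Sat(start) = {5}, add states in Sat(grant & ~start) with every successor in Z. Z1 = {2, 5}; fixed.
Sat(A[(grant & ~start) U start]) = {2, 5}
5 ∈ Sat(A[(grant & ~start) U start]) = {2, 5}, so the formula holds at 5.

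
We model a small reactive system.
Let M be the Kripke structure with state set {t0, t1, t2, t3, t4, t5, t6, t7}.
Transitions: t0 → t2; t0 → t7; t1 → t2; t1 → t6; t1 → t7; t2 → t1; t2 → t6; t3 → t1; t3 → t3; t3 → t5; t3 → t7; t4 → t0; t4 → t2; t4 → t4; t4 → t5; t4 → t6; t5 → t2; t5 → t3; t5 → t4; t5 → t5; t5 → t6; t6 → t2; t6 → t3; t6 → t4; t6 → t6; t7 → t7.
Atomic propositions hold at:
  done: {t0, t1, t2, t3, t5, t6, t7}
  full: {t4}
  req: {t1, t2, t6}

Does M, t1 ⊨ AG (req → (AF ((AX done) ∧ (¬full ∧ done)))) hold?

Sat(AX done) = {s : every successor in {t0, t1, t2, t3, t5, t6, t7}} = {t0, t1, t2, t3, t7}
Sat(¬full) = {t0, t1, t2, t3, t5, t6, t7}
Sat(¬full ∧ done) = {t0, t1, t2, t3, t5, t6, t7}
Sat((AX done) ∧ (¬full ∧ done)) = {t0, t1, t2, t3, t7}
AF ((AX done) ∧ (¬full ∧ done)): least fixpoint, start Z0 = {t0, t1, t2, t3, t7}, add states with every successor in Z. Already a fixed point.
Sat(AF ((AX done) ∧ (¬full ∧ done))) = {t0, t1, t2, t3, t7}
Sat(req → (AF ((AX done) ∧ (¬full ∧ done)))) = {t0, t1, t2, t3, t4, t5, t7}
AG (req → (AF ((AX done) ∧ (¬full ∧ done)))): greatest fixpoint, start Z0 = {t0, t1, t2, t3, t4, t5, t7}, keep only states in Sat with every successor in Z. Z1 = {t0, t3, t7}; Z2 = {t7}; fixed.
Sat(AG (req → (AF ((AX done) ∧ (¬full ∧ done))))) = {t7}
t1 ∉ Sat(AG (req → (AF ((AX done) ∧ (¬full ∧ done))))) = {t7}, so the formula does not hold at t1.

No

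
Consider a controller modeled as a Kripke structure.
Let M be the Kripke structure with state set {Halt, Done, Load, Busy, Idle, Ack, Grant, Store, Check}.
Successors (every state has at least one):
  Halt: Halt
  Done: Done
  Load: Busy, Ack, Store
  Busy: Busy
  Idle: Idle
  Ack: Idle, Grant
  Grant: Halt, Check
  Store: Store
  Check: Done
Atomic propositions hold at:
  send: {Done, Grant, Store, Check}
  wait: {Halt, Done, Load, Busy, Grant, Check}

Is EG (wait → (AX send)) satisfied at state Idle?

Sat(AX send) = {s : every successor in {Done, Grant, Store, Check}} = {Done, Store, Check}
Sat(wait → (AX send)) = {Done, Idle, Ack, Store, Check}
EG (wait → (AX send)): greatest fixpoint, start Z0 = {Done, Idle, Ack, Store, Check}, keep only states in Sat with some successor in Z. Already a fixed point.
Sat(EG (wait → (AX send))) = {Done, Idle, Ack, Store, Check}
Idle ∈ Sat(EG (wait → (AX send))) = {Done, Idle, Ack, Store, Check}, so the formula holds at Idle.

Yes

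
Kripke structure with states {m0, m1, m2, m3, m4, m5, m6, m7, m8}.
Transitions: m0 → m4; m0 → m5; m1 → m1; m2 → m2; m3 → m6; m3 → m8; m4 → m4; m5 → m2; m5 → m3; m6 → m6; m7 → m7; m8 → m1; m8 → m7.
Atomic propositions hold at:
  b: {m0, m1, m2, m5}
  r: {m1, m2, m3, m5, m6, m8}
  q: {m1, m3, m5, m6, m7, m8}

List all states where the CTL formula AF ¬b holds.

Sat(¬b) = {m3, m4, m6, m7, m8}
AF ¬b: least fixpoint, start Z0 = {m3, m4, m6, m7, m8}, add states with every successor in Z. Already a fixed point.
Sat(AF ¬b) = {m3, m4, m6, m7, m8}

{m3, m4, m6, m7, m8}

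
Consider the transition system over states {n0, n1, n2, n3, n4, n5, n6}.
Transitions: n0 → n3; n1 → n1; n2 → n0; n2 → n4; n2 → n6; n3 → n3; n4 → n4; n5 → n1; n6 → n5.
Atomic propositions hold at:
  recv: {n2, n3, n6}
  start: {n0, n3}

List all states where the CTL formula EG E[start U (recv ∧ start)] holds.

{n0, n3}

Sat(recv ∧ start) = {n3}
E[start U (recv ∧ start)]: least fixpoint, start Z0 = Sat((recv ∧ start)) = {n3}, add states in Sat(start) with some successor in Z. Z1 = {n0, n3}; fixed.
Sat(E[start U (recv ∧ start)]) = {n0, n3}
EG E[start U (recv ∧ start)]: greatest fixpoint, start Z0 = {n0, n3}, keep only states in Sat with some successor in Z. Already a fixed point.
Sat(EG E[start U (recv ∧ start)]) = {n0, n3}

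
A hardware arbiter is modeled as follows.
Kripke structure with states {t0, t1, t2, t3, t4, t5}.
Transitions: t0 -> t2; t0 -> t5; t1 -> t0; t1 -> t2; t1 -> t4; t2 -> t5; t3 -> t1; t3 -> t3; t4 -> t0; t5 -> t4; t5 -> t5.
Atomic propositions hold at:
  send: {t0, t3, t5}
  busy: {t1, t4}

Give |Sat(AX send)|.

2

Sat(AX send) = {s : every successor in {t0, t3, t5}} = {t2, t4}
|Sat(AX send)| = |{t2, t4}| = 2.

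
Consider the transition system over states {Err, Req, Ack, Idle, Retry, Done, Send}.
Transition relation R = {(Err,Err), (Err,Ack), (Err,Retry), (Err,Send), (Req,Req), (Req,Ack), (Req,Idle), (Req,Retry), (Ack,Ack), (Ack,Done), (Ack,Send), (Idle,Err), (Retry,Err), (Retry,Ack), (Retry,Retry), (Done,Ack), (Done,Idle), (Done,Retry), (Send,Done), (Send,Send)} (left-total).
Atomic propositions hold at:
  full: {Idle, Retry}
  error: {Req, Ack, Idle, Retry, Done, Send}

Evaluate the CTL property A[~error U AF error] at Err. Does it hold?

Sat(~error) = {Err}
AF error: least fixpoint, start Z0 = {Req, Ack, Idle, Retry, Done, Send}, add states with every successor in Z. Already a fixed point.
Sat(AF error) = {Req, Ack, Idle, Retry, Done, Send}
A[~error U AF error]: least fixpoint, start Z0 = Sat(AF error) = {Req, Ack, Idle, Retry, Done, Send}, add states in Sat(~error) with every successor in Z. Already a fixed point.
Sat(A[~error U AF error]) = {Req, Ack, Idle, Retry, Done, Send}
Err ∉ Sat(A[~error U AF error]) = {Req, Ack, Idle, Retry, Done, Send}, so the formula does not hold at Err.

No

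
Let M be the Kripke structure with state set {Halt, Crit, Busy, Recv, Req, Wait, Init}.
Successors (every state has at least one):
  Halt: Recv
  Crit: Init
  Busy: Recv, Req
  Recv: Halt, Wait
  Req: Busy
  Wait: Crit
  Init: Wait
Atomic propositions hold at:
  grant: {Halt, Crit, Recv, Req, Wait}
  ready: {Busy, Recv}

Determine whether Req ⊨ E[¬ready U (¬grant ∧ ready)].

Sat(¬ready) = {Halt, Crit, Req, Wait, Init}
Sat(¬grant) = {Busy, Init}
Sat(¬grant ∧ ready) = {Busy}
E[¬ready U (¬grant ∧ ready)]: least fixpoint, start Z0 = Sat((¬grant ∧ ready)) = {Busy}, add states in Sat(¬ready) with some successor in Z. Z1 = {Busy, Req}; fixed.
Sat(E[¬ready U (¬grant ∧ ready)]) = {Busy, Req}
Req ∈ Sat(E[¬ready U (¬grant ∧ ready)]) = {Busy, Req}, so the formula holds at Req.

Yes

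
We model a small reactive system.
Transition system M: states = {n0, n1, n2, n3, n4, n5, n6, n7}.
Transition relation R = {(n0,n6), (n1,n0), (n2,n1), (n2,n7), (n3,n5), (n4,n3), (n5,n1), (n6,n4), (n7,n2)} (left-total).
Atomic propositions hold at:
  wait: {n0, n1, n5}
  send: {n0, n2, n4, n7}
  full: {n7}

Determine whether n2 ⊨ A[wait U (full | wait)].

No

Sat(full | wait) = {n0, n1, n5, n7}
A[wait U (full | wait)]: least fixpoint, start Z0 = Sat((full | wait)) = {n0, n1, n5, n7}, add states in Sat(wait) with every successor in Z. Already a fixed point.
Sat(A[wait U (full | wait)]) = {n0, n1, n5, n7}
n2 ∉ Sat(A[wait U (full | wait)]) = {n0, n1, n5, n7}, so the formula does not hold at n2.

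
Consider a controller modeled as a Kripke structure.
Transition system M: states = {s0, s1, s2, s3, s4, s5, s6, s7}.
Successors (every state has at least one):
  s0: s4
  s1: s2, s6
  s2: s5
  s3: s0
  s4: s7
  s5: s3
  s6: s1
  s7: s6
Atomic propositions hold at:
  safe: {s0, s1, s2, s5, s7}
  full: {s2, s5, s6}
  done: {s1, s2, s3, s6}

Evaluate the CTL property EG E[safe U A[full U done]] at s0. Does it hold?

No

A[full U done]: least fixpoint, start Z0 = Sat(done) = {s1, s2, s3, s6}, add states in Sat(full) with every successor in Z. Z1 = {s1, s2, s3, s5, s6}; fixed.
Sat(A[full U done]) = {s1, s2, s3, s5, s6}
E[safe U A[full U done]]: least fixpoint, start Z0 = Sat(A[full U done]) = {s1, s2, s3, s5, s6}, add states in Sat(safe) with some successor in Z. Z1 = {s1, s2, s3, s5, s6, s7}; fixed.
Sat(E[safe U A[full U done]]) = {s1, s2, s3, s5, s6, s7}
EG E[safe U A[full U done]]: greatest fixpoint, start Z0 = {s1, s2, s3, s5, s6, s7}, keep only states in Sat with some successor in Z. Z1 = {s1, s2, s5, s6, s7}; Z2 = {s1, s2, s6, s7}; Z3 = {s1, s6, s7}; fixed.
Sat(EG E[safe U A[full U done]]) = {s1, s6, s7}
s0 ∉ Sat(EG E[safe U A[full U done]]) = {s1, s6, s7}, so the formula does not hold at s0.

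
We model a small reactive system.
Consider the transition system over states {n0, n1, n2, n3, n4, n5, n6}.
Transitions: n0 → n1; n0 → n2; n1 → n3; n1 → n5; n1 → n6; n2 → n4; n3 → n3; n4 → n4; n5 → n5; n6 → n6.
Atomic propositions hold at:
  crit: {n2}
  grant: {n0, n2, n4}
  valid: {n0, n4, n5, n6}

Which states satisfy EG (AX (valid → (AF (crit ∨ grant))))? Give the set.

Sat(crit ∨ grant) = {n0, n2, n4}
AF (crit ∨ grant): least fixpoint, start Z0 = {n0, n2, n4}, add states with every successor in Z. Already a fixed point.
Sat(AF (crit ∨ grant)) = {n0, n2, n4}
Sat(valid → (AF (crit ∨ grant))) = {n0, n1, n2, n3, n4}
Sat(AX (valid → (AF (crit ∨ grant)))) = {s : every successor in {n0, n1, n2, n3, n4}} = {n0, n2, n3, n4}
EG (AX (valid → (AF (crit ∨ grant)))): greatest fixpoint, start Z0 = {n0, n2, n3, n4}, keep only states in Sat with some successor in Z. Already a fixed point.
Sat(EG (AX (valid → (AF (crit ∨ grant))))) = {n0, n2, n3, n4}

{n0, n2, n3, n4}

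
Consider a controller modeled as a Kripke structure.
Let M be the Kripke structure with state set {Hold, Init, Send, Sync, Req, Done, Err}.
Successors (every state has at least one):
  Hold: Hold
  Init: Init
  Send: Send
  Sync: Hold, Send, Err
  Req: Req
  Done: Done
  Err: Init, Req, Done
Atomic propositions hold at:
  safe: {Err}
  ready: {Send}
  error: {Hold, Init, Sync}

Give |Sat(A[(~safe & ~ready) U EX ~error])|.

Sat(~safe) = {Hold, Init, Send, Sync, Req, Done}
Sat(~ready) = {Hold, Init, Sync, Req, Done, Err}
Sat(~safe & ~ready) = {Hold, Init, Sync, Req, Done}
Sat(~error) = {Send, Req, Done, Err}
Sat(EX ~error) = {s : some successor in {Send, Req, Done, Err}} = {Send, Sync, Req, Done, Err}
A[(~safe & ~ready) U EX ~error]: least fixpoint, start Z0 = Sat(EX ~error) = {Send, Sync, Req, Done, Err}, add states in Sat(~safe & ~ready) with every successor in Z. Already a fixed point.
Sat(A[(~safe & ~ready) U EX ~error]) = {Send, Sync, Req, Done, Err}
|Sat(A[(~safe & ~ready) U EX ~error])| = |{Send, Sync, Req, Done, Err}| = 5.

5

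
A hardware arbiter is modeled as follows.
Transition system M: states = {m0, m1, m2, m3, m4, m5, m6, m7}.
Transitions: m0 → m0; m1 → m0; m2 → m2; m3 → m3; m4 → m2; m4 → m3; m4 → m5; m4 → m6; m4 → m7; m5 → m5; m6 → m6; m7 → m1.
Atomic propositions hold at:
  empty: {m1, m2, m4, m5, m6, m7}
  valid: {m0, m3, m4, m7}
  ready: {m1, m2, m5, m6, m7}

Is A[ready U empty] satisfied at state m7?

A[ready U empty]: least fixpoint, start Z0 = Sat(empty) = {m1, m2, m4, m5, m6, m7}, add states in Sat(ready) with every successor in Z. Already a fixed point.
Sat(A[ready U empty]) = {m1, m2, m4, m5, m6, m7}
m7 ∈ Sat(A[ready U empty]) = {m1, m2, m4, m5, m6, m7}, so the formula holds at m7.

Yes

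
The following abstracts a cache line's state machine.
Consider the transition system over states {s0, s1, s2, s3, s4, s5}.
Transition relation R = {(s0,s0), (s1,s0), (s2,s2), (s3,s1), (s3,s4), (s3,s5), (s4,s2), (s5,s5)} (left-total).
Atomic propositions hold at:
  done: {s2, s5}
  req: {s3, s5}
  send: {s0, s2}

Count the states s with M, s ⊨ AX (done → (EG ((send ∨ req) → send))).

Sat(send ∨ req) = {s0, s2, s3, s5}
Sat((send ∨ req) → send) = {s0, s1, s2, s4}
EG ((send ∨ req) → send): greatest fixpoint, start Z0 = {s0, s1, s2, s4}, keep only states in Sat with some successor in Z. Already a fixed point.
Sat(EG ((send ∨ req) → send)) = {s0, s1, s2, s4}
Sat(done → (EG ((send ∨ req) → send))) = {s0, s1, s2, s3, s4}
Sat(AX (done → (EG ((send ∨ req) → send)))) = {s : every successor in {s0, s1, s2, s3, s4}} = {s0, s1, s2, s4}
|Sat(AX (done → (EG ((send ∨ req) → send))))| = |{s0, s1, s2, s4}| = 4.

4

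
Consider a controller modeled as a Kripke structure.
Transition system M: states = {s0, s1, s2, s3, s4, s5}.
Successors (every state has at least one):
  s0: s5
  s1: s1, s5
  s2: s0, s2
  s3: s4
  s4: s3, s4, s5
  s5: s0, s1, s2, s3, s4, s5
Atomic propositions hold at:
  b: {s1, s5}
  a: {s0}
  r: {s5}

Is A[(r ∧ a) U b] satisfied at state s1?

Yes

Sat(r ∧ a) = ∅
A[(r ∧ a) U b]: least fixpoint, start Z0 = Sat(b) = {s1, s5}, add states in Sat(r ∧ a) with every successor in Z. Already a fixed point.
Sat(A[(r ∧ a) U b]) = {s1, s5}
s1 ∈ Sat(A[(r ∧ a) U b]) = {s1, s5}, so the formula holds at s1.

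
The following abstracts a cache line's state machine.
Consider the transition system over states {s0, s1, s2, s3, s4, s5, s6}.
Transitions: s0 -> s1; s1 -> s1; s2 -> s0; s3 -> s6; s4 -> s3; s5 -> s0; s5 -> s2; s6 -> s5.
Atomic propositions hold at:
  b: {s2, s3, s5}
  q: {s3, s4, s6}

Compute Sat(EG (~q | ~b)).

{s0, s1, s2, s5, s6}

Sat(~q) = {s0, s1, s2, s5}
Sat(~b) = {s0, s1, s4, s6}
Sat(~q | ~b) = {s0, s1, s2, s4, s5, s6}
EG (~q | ~b): greatest fixpoint, start Z0 = {s0, s1, s2, s4, s5, s6}, keep only states in Sat with some successor in Z. Z1 = {s0, s1, s2, s5, s6}; fixed.
Sat(EG (~q | ~b)) = {s0, s1, s2, s5, s6}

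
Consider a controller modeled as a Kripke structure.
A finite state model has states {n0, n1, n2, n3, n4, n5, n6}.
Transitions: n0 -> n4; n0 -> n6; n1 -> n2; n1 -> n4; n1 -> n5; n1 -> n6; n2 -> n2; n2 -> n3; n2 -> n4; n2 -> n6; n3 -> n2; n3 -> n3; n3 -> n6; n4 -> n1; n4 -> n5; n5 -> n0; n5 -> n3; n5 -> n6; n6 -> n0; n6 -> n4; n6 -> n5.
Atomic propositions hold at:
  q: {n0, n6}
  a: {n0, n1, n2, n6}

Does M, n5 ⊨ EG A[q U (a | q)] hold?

No

Sat(a | q) = {n0, n1, n2, n6}
A[q U (a | q)]: least fixpoint, start Z0 = Sat((a | q)) = {n0, n1, n2, n6}, add states in Sat(q) with every successor in Z. Already a fixed point.
Sat(A[q U (a | q)]) = {n0, n1, n2, n6}
EG A[q U (a | q)]: greatest fixpoint, start Z0 = {n0, n1, n2, n6}, keep only states in Sat with some successor in Z. Already a fixed point.
Sat(EG A[q U (a | q)]) = {n0, n1, n2, n6}
n5 ∉ Sat(EG A[q U (a | q)]) = {n0, n1, n2, n6}, so the formula does not hold at n5.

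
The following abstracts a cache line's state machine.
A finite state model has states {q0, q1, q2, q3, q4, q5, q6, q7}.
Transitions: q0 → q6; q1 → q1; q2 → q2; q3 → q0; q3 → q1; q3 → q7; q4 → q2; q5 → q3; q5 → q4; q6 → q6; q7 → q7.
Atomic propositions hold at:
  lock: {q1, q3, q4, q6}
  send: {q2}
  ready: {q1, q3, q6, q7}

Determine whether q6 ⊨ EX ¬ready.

No

Sat(¬ready) = {q0, q2, q4, q5}
Sat(EX ¬ready) = {s : some successor in {q0, q2, q4, q5}} = {q2, q3, q4, q5}
q6 ∉ Sat(EX ¬ready) = {q2, q3, q4, q5}, so the formula does not hold at q6.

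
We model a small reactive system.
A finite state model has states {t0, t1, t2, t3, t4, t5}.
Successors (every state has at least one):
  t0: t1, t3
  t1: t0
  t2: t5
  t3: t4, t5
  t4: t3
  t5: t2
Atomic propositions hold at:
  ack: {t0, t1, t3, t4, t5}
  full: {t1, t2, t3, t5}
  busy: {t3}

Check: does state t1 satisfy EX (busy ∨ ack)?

Sat(busy ∨ ack) = {t0, t1, t3, t4, t5}
Sat(EX (busy ∨ ack)) = {s : some successor in {t0, t1, t3, t4, t5}} = {t0, t1, t2, t3, t4}
t1 ∈ Sat(EX (busy ∨ ack)) = {t0, t1, t2, t3, t4}, so the formula holds at t1.

Yes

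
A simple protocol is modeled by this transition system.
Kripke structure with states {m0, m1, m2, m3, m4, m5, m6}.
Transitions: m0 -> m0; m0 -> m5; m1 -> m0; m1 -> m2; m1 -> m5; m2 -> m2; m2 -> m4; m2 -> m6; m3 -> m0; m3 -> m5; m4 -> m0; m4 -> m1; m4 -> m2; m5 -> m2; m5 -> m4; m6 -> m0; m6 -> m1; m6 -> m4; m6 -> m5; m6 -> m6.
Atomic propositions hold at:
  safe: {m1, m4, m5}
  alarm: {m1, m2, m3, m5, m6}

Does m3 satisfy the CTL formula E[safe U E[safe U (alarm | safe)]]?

Sat(alarm | safe) = {m1, m2, m3, m4, m5, m6}
E[safe U (alarm | safe)]: least fixpoint, start Z0 = Sat((alarm | safe)) = {m1, m2, m3, m4, m5, m6}, add states in Sat(safe) with some successor in Z. Already a fixed point.
Sat(E[safe U (alarm | safe)]) = {m1, m2, m3, m4, m5, m6}
E[safe U E[safe U (alarm | safe)]]: least fixpoint, start Z0 = Sat(E[safe U (alarm | safe)]) = {m1, m2, m3, m4, m5, m6}, add states in Sat(safe) with some successor in Z. Already a fixed point.
Sat(E[safe U E[safe U (alarm | safe)]]) = {m1, m2, m3, m4, m5, m6}
m3 ∈ Sat(E[safe U E[safe U (alarm | safe)]]) = {m1, m2, m3, m4, m5, m6}, so the formula holds at m3.

Yes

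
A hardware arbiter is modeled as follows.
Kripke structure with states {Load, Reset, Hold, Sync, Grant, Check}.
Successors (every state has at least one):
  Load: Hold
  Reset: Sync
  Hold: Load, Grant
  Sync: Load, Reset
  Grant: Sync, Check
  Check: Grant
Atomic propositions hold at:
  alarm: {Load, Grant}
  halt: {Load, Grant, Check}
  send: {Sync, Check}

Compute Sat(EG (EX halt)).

{Hold, Grant, Check}

Sat(EX halt) = {s : some successor in {Load, Grant, Check}} = {Hold, Sync, Grant, Check}
EG (EX halt): greatest fixpoint, start Z0 = {Hold, Sync, Grant, Check}, keep only states in Sat with some successor in Z. Z1 = {Hold, Grant, Check}; fixed.
Sat(EG (EX halt)) = {Hold, Grant, Check}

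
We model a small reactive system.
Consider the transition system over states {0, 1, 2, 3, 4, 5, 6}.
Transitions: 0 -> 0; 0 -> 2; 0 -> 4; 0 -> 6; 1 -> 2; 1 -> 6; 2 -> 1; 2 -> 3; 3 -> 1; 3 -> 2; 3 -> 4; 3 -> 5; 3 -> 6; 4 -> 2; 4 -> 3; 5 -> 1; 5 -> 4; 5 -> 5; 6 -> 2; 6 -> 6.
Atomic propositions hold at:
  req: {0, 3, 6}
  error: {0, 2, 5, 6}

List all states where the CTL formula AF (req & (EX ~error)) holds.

Sat(~error) = {1, 3, 4}
Sat(EX ~error) = {s : some successor in {1, 3, 4}} = {0, 2, 3, 4, 5}
Sat(req & (EX ~error)) = {0, 3}
AF (req & (EX ~error)): least fixpoint, start Z0 = {0, 3}, add states with every successor in Z. Already a fixed point.
Sat(AF (req & (EX ~error))) = {0, 3}

{0, 3}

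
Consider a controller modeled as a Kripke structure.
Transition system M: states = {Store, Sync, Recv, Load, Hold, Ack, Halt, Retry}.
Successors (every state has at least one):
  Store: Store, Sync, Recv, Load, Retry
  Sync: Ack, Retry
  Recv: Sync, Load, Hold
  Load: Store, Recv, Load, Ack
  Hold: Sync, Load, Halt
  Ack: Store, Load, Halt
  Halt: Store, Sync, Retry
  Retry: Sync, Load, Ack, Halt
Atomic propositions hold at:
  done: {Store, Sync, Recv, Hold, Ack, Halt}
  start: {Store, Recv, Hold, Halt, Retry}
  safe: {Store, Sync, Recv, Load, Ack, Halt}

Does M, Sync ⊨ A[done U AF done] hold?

AF done: least fixpoint, start Z0 = {Store, Sync, Recv, Hold, Ack, Halt}, add states with every successor in Z. Already a fixed point.
Sat(AF done) = {Store, Sync, Recv, Hold, Ack, Halt}
A[done U AF done]: least fixpoint, start Z0 = Sat(AF done) = {Store, Sync, Recv, Hold, Ack, Halt}, add states in Sat(done) with every successor in Z. Already a fixed point.
Sat(A[done U AF done]) = {Store, Sync, Recv, Hold, Ack, Halt}
Sync ∈ Sat(A[done U AF done]) = {Store, Sync, Recv, Hold, Ack, Halt}, so the formula holds at Sync.

Yes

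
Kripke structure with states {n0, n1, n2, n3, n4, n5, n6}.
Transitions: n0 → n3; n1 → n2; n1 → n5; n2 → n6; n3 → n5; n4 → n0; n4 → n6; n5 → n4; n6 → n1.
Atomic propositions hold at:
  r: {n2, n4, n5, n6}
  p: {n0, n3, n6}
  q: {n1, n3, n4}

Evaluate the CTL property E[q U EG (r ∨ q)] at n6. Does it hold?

Sat(r ∨ q) = {n1, n2, n3, n4, n5, n6}
EG (r ∨ q): greatest fixpoint, start Z0 = {n1, n2, n3, n4, n5, n6}, keep only states in Sat with some successor in Z. Already a fixed point.
Sat(EG (r ∨ q)) = {n1, n2, n3, n4, n5, n6}
E[q U EG (r ∨ q)]: least fixpoint, start Z0 = Sat(EG (r ∨ q)) = {n1, n2, n3, n4, n5, n6}, add states in Sat(q) with some successor in Z. Already a fixed point.
Sat(E[q U EG (r ∨ q)]) = {n1, n2, n3, n4, n5, n6}
n6 ∈ Sat(E[q U EG (r ∨ q)]) = {n1, n2, n3, n4, n5, n6}, so the formula holds at n6.

Yes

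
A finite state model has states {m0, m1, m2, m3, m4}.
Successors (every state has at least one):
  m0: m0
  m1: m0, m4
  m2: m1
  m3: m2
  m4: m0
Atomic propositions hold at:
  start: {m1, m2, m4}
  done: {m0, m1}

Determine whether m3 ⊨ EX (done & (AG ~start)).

Sat(~start) = {m0, m3}
AG ~start: greatest fixpoint, start Z0 = {m0, m3}, keep only states in Sat with every successor in Z. Z1 = {m0}; fixed.
Sat(AG ~start) = {m0}
Sat(done & (AG ~start)) = {m0}
Sat(EX (done & (AG ~start))) = {s : some successor in {m0}} = {m0, m1, m4}
m3 ∉ Sat(EX (done & (AG ~start))) = {m0, m1, m4}, so the formula does not hold at m3.

No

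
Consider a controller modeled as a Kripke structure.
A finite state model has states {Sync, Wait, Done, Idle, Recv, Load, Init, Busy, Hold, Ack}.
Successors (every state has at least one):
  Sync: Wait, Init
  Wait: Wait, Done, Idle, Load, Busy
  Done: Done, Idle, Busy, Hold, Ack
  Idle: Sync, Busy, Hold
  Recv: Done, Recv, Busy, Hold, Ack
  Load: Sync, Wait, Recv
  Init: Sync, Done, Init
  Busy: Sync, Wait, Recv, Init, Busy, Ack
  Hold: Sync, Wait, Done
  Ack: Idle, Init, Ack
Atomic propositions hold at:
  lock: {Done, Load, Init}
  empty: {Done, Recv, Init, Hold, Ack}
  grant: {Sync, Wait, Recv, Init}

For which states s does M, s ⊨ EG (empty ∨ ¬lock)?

Sat(¬lock) = {Sync, Wait, Idle, Recv, Busy, Hold, Ack}
Sat(empty ∨ ¬lock) = {Sync, Wait, Done, Idle, Recv, Init, Busy, Hold, Ack}
EG (empty ∨ ¬lock): greatest fixpoint, start Z0 = {Sync, Wait, Done, Idle, Recv, Init, Busy, Hold, Ack}, keep only states in Sat with some successor in Z. Already a fixed point.
Sat(EG (empty ∨ ¬lock)) = {Sync, Wait, Done, Idle, Recv, Init, Busy, Hold, Ack}

{Sync, Wait, Done, Idle, Recv, Init, Busy, Hold, Ack}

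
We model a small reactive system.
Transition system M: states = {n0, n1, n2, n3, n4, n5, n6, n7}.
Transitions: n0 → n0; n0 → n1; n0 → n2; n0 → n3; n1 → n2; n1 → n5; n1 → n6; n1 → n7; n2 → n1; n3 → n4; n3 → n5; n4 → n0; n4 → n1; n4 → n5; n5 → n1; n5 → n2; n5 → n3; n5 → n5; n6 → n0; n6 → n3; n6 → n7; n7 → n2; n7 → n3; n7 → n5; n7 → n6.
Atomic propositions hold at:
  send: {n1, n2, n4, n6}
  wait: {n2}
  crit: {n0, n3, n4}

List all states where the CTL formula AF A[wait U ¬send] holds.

Sat(¬send) = {n0, n3, n5, n7}
A[wait U ¬send]: least fixpoint, start Z0 = Sat(¬send) = {n0, n3, n5, n7}, add states in Sat(wait) with every successor in Z. Already a fixed point.
Sat(A[wait U ¬send]) = {n0, n3, n5, n7}
AF A[wait U ¬send]: least fixpoint, start Z0 = {n0, n3, n5, n7}, add states with every successor in Z. Z1 = {n0, n3, n5, n6, n7}; fixed.
Sat(AF A[wait U ¬send]) = {n0, n3, n5, n6, n7}

{n0, n3, n5, n6, n7}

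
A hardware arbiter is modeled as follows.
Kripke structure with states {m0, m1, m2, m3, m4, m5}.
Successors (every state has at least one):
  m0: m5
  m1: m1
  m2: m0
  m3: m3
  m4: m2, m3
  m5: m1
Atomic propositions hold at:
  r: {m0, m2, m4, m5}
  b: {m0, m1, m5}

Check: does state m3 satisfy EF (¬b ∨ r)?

Sat(¬b) = {m2, m3, m4}
Sat(¬b ∨ r) = {m0, m2, m3, m4, m5}
EF (¬b ∨ r): least fixpoint, start Z0 = {m0, m2, m3, m4, m5}, add states with some successor in Z. Already a fixed point.
Sat(EF (¬b ∨ r)) = {m0, m2, m3, m4, m5}
m3 ∈ Sat(EF (¬b ∨ r)) = {m0, m2, m3, m4, m5}, so the formula holds at m3.

Yes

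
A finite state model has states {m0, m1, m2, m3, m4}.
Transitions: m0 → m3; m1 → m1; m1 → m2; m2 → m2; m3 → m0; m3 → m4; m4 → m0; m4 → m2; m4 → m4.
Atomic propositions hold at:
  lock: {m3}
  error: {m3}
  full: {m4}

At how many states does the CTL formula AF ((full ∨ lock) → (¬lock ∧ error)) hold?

Sat(full ∨ lock) = {m3, m4}
Sat(¬lock) = {m0, m1, m2, m4}
Sat(¬lock ∧ error) = ∅
Sat((full ∨ lock) → (¬lock ∧ error)) = {m0, m1, m2}
AF ((full ∨ lock) → (¬lock ∧ error)): least fixpoint, start Z0 = {m0, m1, m2}, add states with every successor in Z. Already a fixed point.
Sat(AF ((full ∨ lock) → (¬lock ∧ error))) = {m0, m1, m2}
|Sat(AF ((full ∨ lock) → (¬lock ∧ error)))| = |{m0, m1, m2}| = 3.

3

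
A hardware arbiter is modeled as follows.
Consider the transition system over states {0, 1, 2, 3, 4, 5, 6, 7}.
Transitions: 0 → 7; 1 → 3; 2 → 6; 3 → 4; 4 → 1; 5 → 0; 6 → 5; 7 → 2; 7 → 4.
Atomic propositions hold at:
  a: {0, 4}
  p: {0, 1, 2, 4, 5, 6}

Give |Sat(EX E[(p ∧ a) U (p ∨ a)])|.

6

Sat(p ∧ a) = {0, 4}
Sat(p ∨ a) = {0, 1, 2, 4, 5, 6}
E[(p ∧ a) U (p ∨ a)]: least fixpoint, start Z0 = Sat((p ∨ a)) = {0, 1, 2, 4, 5, 6}, add states in Sat(p ∧ a) with some successor in Z. Already a fixed point.
Sat(E[(p ∧ a) U (p ∨ a)]) = {0, 1, 2, 4, 5, 6}
Sat(EX E[(p ∧ a) U (p ∨ a)]) = {s : some successor in {0, 1, 2, 4, 5, 6}} = {2, 3, 4, 5, 6, 7}
|Sat(EX E[(p ∧ a) U (p ∨ a)])| = |{2, 3, 4, 5, 6, 7}| = 6.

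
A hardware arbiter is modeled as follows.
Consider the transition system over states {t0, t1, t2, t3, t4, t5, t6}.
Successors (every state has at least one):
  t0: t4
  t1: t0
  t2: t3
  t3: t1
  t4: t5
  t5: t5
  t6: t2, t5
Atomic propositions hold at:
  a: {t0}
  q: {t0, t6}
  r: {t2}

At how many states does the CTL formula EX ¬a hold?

Sat(¬a) = {t1, t2, t3, t4, t5, t6}
Sat(EX ¬a) = {s : some successor in {t1, t2, t3, t4, t5, t6}} = {t0, t2, t3, t4, t5, t6}
|Sat(EX ¬a)| = |{t0, t2, t3, t4, t5, t6}| = 6.

6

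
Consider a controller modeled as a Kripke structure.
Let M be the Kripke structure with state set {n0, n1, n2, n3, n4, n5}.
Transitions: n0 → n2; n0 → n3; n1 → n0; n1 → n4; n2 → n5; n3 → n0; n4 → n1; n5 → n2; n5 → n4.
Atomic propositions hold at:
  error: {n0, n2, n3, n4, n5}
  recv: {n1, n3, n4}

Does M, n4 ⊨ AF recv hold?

Yes

AF recv: least fixpoint, start Z0 = {n1, n3, n4}, add states with every successor in Z. Already a fixed point.
Sat(AF recv) = {n1, n3, n4}
n4 ∈ Sat(AF recv) = {n1, n3, n4}, so the formula holds at n4.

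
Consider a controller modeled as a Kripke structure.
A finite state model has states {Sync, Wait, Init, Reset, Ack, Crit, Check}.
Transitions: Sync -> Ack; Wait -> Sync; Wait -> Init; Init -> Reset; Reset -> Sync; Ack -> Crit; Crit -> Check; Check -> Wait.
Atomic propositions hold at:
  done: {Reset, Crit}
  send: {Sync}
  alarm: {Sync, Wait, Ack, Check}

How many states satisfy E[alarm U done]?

6

E[alarm U done]: least fixpoint, start Z0 = Sat(done) = {Reset, Crit}, add states in Sat(alarm) with some successor in Z. Z1 = {Reset, Ack, Crit}; Z2 = {Sync, Reset, Ack, Crit}; Z3 = {Sync, Wait, Reset, Ack, Crit}; Z4 = {Sync, Wait, Reset, Ack, Crit, Check}; fixed.
Sat(E[alarm U done]) = {Sync, Wait, Reset, Ack, Crit, Check}
|Sat(E[alarm U done])| = |{Sync, Wait, Reset, Ack, Crit, Check}| = 6.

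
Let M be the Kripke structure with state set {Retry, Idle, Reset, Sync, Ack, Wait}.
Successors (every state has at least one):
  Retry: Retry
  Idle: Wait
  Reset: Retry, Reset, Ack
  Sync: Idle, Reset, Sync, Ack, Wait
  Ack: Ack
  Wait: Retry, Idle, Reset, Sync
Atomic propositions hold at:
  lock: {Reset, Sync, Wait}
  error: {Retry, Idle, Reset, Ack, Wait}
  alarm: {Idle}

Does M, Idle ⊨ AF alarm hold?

AF alarm: least fixpoint, start Z0 = {Idle}, add states with every successor in Z. Already a fixed point.
Sat(AF alarm) = {Idle}
Idle ∈ Sat(AF alarm) = {Idle}, so the formula holds at Idle.

Yes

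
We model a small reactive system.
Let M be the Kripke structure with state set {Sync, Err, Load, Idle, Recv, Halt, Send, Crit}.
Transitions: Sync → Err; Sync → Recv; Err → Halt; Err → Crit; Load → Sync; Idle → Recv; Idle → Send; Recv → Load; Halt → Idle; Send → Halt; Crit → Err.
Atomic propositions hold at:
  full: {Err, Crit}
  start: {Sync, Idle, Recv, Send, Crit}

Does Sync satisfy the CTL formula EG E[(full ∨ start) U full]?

Sat(full ∨ start) = {Sync, Err, Idle, Recv, Send, Crit}
E[(full ∨ start) U full]: least fixpoint, start Z0 = Sat(full) = {Err, Crit}, add states in Sat(full ∨ start) with some successor in Z. Z1 = {Sync, Err, Crit}; fixed.
Sat(E[(full ∨ start) U full]) = {Sync, Err, Crit}
EG E[(full ∨ start) U full]: greatest fixpoint, start Z0 = {Sync, Err, Crit}, keep only states in Sat with some successor in Z. Already a fixed point.
Sat(EG E[(full ∨ start) U full]) = {Sync, Err, Crit}
Sync ∈ Sat(EG E[(full ∨ start) U full]) = {Sync, Err, Crit}, so the formula holds at Sync.

Yes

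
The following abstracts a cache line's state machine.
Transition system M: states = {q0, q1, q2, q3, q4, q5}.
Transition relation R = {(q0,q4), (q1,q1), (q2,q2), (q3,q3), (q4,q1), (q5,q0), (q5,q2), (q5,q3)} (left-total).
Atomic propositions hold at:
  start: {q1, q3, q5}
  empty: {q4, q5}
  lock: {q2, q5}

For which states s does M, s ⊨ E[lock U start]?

{q1, q3, q5}

E[lock U start]: least fixpoint, start Z0 = Sat(start) = {q1, q3, q5}, add states in Sat(lock) with some successor in Z. Already a fixed point.
Sat(E[lock U start]) = {q1, q3, q5}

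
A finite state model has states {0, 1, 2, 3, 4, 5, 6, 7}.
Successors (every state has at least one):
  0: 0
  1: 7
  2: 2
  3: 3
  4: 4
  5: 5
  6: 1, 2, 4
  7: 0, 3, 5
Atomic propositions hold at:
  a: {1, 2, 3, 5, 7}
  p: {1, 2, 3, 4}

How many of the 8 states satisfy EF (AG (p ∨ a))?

Sat(p ∨ a) = {1, 2, 3, 4, 5, 7}
AG (p ∨ a): greatest fixpoint, start Z0 = {1, 2, 3, 4, 5, 7}, keep only states in Sat with every successor in Z. Z1 = {1, 2, 3, 4, 5}; Z2 = {2, 3, 4, 5}; fixed.
Sat(AG (p ∨ a)) = {2, 3, 4, 5}
EF (AG (p ∨ a)): least fixpoint, start Z0 = {2, 3, 4, 5}, add states with some successor in Z. Z1 = {2, 3, 4, 5, 6, 7}; Z2 = {1, 2, 3, 4, 5, 6, 7}; fixed.
Sat(EF (AG (p ∨ a))) = {1, 2, 3, 4, 5, 6, 7}
|Sat(EF (AG (p ∨ a)))| = |{1, 2, 3, 4, 5, 6, 7}| = 7.

7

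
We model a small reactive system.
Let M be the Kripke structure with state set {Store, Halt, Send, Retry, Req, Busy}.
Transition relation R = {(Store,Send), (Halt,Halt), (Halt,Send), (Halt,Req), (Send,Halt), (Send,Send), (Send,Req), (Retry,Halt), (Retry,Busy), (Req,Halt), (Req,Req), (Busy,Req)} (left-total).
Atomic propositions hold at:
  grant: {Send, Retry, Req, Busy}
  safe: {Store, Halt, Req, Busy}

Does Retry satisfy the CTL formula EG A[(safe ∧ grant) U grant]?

Yes

Sat(safe ∧ grant) = {Req, Busy}
A[(safe ∧ grant) U grant]: least fixpoint, start Z0 = Sat(grant) = {Send, Retry, Req, Busy}, add states in Sat(safe ∧ grant) with every successor in Z. Already a fixed point.
Sat(A[(safe ∧ grant) U grant]) = {Send, Retry, Req, Busy}
EG A[(safe ∧ grant) U grant]: greatest fixpoint, start Z0 = {Send, Retry, Req, Busy}, keep only states in Sat with some successor in Z. Already a fixed point.
Sat(EG A[(safe ∧ grant) U grant]) = {Send, Retry, Req, Busy}
Retry ∈ Sat(EG A[(safe ∧ grant) U grant]) = {Send, Retry, Req, Busy}, so the formula holds at Retry.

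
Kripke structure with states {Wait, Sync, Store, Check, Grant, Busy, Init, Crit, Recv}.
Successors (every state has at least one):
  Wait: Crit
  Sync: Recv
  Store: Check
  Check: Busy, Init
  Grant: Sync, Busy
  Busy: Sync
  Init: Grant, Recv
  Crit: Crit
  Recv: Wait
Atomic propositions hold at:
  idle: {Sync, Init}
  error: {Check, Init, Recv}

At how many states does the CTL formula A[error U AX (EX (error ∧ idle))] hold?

Sat(error ∧ idle) = {Init}
Sat(EX (error ∧ idle)) = {s : some successor in {Init}} = {Check}
Sat(AX (EX (error ∧ idle))) = {s : every successor in {Check}} = {Store}
A[error U AX (EX (error ∧ idle))]: least fixpoint, start Z0 = Sat(AX (EX (error ∧ idle))) = {Store}, add states in Sat(error) with every successor in Z. Already a fixed point.
Sat(A[error U AX (EX (error ∧ idle))]) = {Store}
|Sat(A[error U AX (EX (error ∧ idle))])| = |{Store}| = 1.

1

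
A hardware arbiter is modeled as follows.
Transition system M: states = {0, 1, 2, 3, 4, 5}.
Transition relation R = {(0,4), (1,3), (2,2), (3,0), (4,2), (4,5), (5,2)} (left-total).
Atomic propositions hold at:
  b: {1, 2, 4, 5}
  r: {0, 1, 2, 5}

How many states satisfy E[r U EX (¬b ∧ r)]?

Sat(¬b) = {0, 3}
Sat(¬b ∧ r) = {0}
Sat(EX (¬b ∧ r)) = {s : some successor in {0}} = {3}
E[r U EX (¬b ∧ r)]: least fixpoint, start Z0 = Sat(EX (¬b ∧ r)) = {3}, add states in Sat(r) with some successor in Z. Z1 = {1, 3}; fixed.
Sat(E[r U EX (¬b ∧ r)]) = {1, 3}
|Sat(E[r U EX (¬b ∧ r)])| = |{1, 3}| = 2.

2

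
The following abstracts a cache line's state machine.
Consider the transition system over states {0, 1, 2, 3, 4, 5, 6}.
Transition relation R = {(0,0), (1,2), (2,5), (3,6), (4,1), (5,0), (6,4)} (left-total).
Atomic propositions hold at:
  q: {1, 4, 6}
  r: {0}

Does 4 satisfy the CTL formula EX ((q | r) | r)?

Yes

Sat(q | r) = {0, 1, 4, 6}
Sat((q | r) | r) = {0, 1, 4, 6}
Sat(EX ((q | r) | r)) = {s : some successor in {0, 1, 4, 6}} = {0, 3, 4, 5, 6}
4 ∈ Sat(EX ((q | r) | r)) = {0, 3, 4, 5, 6}, so the formula holds at 4.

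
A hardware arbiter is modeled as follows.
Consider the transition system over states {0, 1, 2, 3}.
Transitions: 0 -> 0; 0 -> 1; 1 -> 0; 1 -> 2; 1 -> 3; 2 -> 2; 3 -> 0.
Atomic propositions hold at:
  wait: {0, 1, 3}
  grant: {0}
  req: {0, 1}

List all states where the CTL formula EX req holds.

{0, 1, 3}

Sat(EX req) = {s : some successor in {0, 1}} = {0, 1, 3}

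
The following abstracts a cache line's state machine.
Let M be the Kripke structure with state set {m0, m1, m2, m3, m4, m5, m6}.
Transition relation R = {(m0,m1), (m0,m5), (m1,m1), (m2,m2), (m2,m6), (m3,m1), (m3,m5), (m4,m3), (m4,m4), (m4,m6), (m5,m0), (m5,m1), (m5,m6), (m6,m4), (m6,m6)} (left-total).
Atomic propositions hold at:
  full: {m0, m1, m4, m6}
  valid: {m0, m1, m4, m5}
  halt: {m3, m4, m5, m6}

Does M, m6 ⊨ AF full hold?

AF full: least fixpoint, start Z0 = {m0, m1, m4, m6}, add states with every successor in Z. Z1 = {m0, m1, m4, m5, m6}; Z2 = {m0, m1, m3, m4, m5, m6}; fixed.
Sat(AF full) = {m0, m1, m3, m4, m5, m6}
m6 ∈ Sat(AF full) = {m0, m1, m3, m4, m5, m6}, so the formula holds at m6.

Yes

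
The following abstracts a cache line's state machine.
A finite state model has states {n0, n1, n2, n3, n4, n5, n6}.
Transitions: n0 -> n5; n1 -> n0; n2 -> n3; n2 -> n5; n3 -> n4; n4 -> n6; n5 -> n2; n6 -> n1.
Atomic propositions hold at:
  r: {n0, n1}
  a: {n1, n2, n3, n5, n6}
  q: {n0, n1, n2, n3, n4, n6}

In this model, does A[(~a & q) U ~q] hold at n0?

Sat(~a) = {n0, n4}
Sat(~a & q) = {n0, n4}
Sat(~q) = {n5}
A[(~a & q) U ~q]: least fixpoint, start Z0 = Sat(~q) = {n5}, add states in Sat(~a & q) with every successor in Z. Z1 = {n0, n5}; fixed.
Sat(A[(~a & q) U ~q]) = {n0, n5}
n0 ∈ Sat(A[(~a & q) U ~q]) = {n0, n5}, so the formula holds at n0.

Yes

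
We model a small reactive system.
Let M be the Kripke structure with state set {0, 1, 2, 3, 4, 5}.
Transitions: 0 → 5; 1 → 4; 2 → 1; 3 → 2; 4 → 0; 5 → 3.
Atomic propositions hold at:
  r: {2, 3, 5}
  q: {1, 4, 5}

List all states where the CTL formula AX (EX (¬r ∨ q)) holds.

Sat(¬r) = {0, 1, 4}
Sat(¬r ∨ q) = {0, 1, 4, 5}
Sat(EX (¬r ∨ q)) = {s : some successor in {0, 1, 4, 5}} = {0, 1, 2, 4}
Sat(AX (EX (¬r ∨ q))) = {s : every successor in {0, 1, 2, 4}} = {1, 2, 3, 4}

{1, 2, 3, 4}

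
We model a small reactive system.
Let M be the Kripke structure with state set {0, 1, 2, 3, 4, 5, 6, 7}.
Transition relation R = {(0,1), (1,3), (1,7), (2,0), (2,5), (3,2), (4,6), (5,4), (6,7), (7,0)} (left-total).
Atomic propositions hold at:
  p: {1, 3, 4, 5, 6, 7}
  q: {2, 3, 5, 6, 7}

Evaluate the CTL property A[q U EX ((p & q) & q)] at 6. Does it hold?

Sat(p & q) = {3, 5, 6, 7}
Sat((p & q) & q) = {3, 5, 6, 7}
Sat(EX ((p & q) & q)) = {s : some successor in {3, 5, 6, 7}} = {1, 2, 4, 6}
A[q U EX ((p & q) & q)]: least fixpoint, start Z0 = Sat(EX ((p & q) & q)) = {1, 2, 4, 6}, add states in Sat(q) with every successor in Z. Z1 = {1, 2, 3, 4, 5, 6}; fixed.
Sat(A[q U EX ((p & q) & q)]) = {1, 2, 3, 4, 5, 6}
6 ∈ Sat(A[q U EX ((p & q) & q)]) = {1, 2, 3, 4, 5, 6}, so the formula holds at 6.

Yes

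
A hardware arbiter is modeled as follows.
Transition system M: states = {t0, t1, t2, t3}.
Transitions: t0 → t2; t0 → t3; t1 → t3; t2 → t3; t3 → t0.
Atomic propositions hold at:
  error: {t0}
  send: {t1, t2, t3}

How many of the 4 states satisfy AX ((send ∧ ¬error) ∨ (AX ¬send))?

3

Sat(¬error) = {t1, t2, t3}
Sat(send ∧ ¬error) = {t1, t2, t3}
Sat(¬send) = {t0}
Sat(AX ¬send) = {s : every successor in {t0}} = {t3}
Sat((send ∧ ¬error) ∨ (AX ¬send)) = {t1, t2, t3}
Sat(AX ((send ∧ ¬error) ∨ (AX ¬send))) = {s : every successor in {t1, t2, t3}} = {t0, t1, t2}
|Sat(AX ((send ∧ ¬error) ∨ (AX ¬send)))| = |{t0, t1, t2}| = 3.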